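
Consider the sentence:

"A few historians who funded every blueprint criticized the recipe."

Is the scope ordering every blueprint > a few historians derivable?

No

*every blueprint* occurs within the relative clause *who funded every blueprint*.
Relative clauses block scope extraction: QR cannot target a position outside the modified NP.
The inverse ordering *every blueprint* > *a few historians* is therefore underivable.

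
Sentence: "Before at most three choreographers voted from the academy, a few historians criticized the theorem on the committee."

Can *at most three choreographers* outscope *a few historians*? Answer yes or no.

No

The target quantifier *at most three choreographers* is part of the adjunct clause *before at most three choreographers voted from the academy*.
Scope out of an adjunct clause is unavailable: QR respects the adjunct-island constraint.
*at most three choreographers* > *a few historians* would require crossing that boundary, which is illicit.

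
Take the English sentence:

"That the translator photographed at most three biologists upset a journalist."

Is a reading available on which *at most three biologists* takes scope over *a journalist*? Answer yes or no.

The target quantifier *at most three biologists* is part of the sentential subject *that the translator photographed at most three biologists*.
Clausal subjects are scope islands; QR from inside the subject into the matrix is barred.
So *at most three biologists* cannot raise to a position above *a journalist*.

No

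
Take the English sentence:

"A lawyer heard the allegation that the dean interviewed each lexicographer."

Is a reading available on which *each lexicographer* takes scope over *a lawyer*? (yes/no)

No

The target quantifier *each lexicographer* is part of the complex NP *the allegation that the dean interviewed each lexicographer*.
The complex NP is opaque for QR — the quantifier is frozen inside the noun's complement.
*each lexicographer* is confined to the island and cannot take scope over *a lawyer*.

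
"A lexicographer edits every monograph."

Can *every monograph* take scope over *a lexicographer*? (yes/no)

Yes

*every monograph* and *a lexicographer* are in the same minimal clause.
Ordinary QR to a clause-peripheral position gives the wide-scope LF for the lower DP.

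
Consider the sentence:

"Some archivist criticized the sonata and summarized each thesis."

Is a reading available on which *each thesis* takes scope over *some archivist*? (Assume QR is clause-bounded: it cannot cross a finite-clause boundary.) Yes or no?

No

Structurally, *each thesis* is inside one conjunct of the coordinate structure (*summarized each thesis*).
A quantifier cannot raise out of one conjunct of a coordination across the whole coordinate structure — the CSC applies to QR.
The inverse ordering *each thesis* > *some archivist* is therefore underivable.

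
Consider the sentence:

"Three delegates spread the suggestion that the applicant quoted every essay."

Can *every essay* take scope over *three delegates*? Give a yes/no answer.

No

*every essay* is embedded in the complex NP *the suggestion that the applicant quoted every essay*.
The Complex NP Constraint bars QR out of the complement clause of a noun.
*every essay* is confined to the island and cannot take scope over *three delegates*.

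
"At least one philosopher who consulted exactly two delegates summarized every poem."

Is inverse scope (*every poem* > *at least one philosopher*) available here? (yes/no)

Yes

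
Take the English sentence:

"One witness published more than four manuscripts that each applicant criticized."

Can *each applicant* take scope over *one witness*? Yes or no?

*each applicant* sits inside the relative clause *that each applicant criticized* modifying *more than four manuscripts*.
A relative clause is a scope island — quantifier raising cannot cross its boundary.
So the wide-scope reading for *each applicant* is blocked.

No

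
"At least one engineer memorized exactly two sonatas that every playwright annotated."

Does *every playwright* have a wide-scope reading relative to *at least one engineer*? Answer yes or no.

No

Structurally, *every playwright* is inside the relative clause *that every playwright annotated* modifying *exactly two sonatas*.
The relative clause forms an island for QR, so the quantifier is confined to the head noun's restrictor.
*every playwright* > *at least one engineer* would require crossing that boundary, which is illicit.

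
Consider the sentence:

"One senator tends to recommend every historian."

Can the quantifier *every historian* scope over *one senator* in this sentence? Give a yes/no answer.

Yes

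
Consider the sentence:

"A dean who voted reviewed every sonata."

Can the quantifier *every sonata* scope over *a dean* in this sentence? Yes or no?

Yes

*every sonata* sits in the matrix clause, not in the relative clause on *a dean*.
Clause-internal QR can adjoin the lower DP above the subject, yielding the inverse reading.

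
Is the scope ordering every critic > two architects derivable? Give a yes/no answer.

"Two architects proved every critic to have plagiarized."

Yes

*every critic* is the subject of an ECM infinitive — the infinitival complement of an ECM verb is not a scope island, so *every critic* can raise into the matrix clause.
Ordinary QR to a clause-peripheral position gives the wide-scope LF for the lower DP.
The sentence is scopally ambiguous between *two architects* > *every critic* and *every critic* > *two architects*.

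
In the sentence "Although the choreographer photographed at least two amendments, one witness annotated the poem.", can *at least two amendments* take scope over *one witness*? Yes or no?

The target quantifier *at least two amendments* is part of the adjunct clause *although the choreographer photographed at least two amendments*.
Scope out of an adjunct clause is unavailable: QR respects the adjunct-island constraint.
So *at least two amendments* cannot raise to a position above *one witness*.

No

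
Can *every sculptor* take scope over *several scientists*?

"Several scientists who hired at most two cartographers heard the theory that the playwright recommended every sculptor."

No

Structurally, *every sculptor* is inside the complex NP *the theory that the playwright recommended every sculptor*.
Noun-complement clauses are scope islands (the Complex NP Constraint): a quantifier inside one cannot scope into the matrix.
Hence only narrow scope for *every sculptor* (under *several scientists*) survives.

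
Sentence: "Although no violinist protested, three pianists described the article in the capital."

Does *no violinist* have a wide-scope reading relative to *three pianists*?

*no violinist* is embedded in the adjunct clause *although no violinist protested*.
The adjunct-island constraint bars QR out of an adverbial clause.
So the wide-scope reading for *no violinist* is blocked.

No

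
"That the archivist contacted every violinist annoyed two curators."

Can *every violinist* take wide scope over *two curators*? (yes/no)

No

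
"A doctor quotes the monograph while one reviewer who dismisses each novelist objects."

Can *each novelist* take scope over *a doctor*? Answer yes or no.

No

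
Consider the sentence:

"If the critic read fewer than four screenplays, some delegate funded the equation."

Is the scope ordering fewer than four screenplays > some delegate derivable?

*fewer than four screenplays* sits inside the adjunct clause *if the critic read fewer than four screenplays*.
Adverbial clauses are not L-marked, so they are barriers for QR — the quantifier cannot escape the adjunct.
So the wide-scope reading for *fewer than four screenplays* is blocked.

No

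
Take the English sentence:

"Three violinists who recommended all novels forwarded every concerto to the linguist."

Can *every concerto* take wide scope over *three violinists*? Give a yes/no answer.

*every concerto* sits in the matrix clause, not in the relative clause on *three violinists*.
With no island boundary between them, the object can take inverse scope over the subject via ordinary QR within the clause.

Yes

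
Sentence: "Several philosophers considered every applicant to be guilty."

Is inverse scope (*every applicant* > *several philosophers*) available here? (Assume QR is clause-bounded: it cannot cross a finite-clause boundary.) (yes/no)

Yes

ECM infinitives lack a CP barrier, so *every applicant* can QR over the matrix subject *several philosophers*.
Clause-internal QR can adjoin the lower DP above the subject, yielding the inverse reading.
The sentence is scopally ambiguous between *several philosophers* > *every applicant* and *every applicant* > *several philosophers*.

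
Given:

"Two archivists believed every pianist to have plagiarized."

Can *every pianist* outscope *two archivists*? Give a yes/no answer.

ECM infinitives lack a CP barrier, so *every pianist* can QR over the matrix subject *two archivists*.
Clause-internal QR can adjoin the lower DP above the subject, yielding the inverse reading.

Yes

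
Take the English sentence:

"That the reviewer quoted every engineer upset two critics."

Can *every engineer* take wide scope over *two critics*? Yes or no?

No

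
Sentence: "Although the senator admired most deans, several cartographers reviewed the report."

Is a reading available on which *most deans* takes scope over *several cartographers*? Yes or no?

The target quantifier *most deans* is part of the adjunct clause *although the senator admired most deans*.
The adjunct-island constraint bars QR out of an adverbial clause.
The ordering *most deans* > *several cartographers* is therefore underivable.

No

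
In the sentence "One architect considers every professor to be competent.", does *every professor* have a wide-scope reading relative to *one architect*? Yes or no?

The ECM infinitive is scope-transparent — *every professor* is free to raise above *one architect*.
With no island boundary between them, the object can take inverse scope over the subject via ordinary QR within the clause.

Yes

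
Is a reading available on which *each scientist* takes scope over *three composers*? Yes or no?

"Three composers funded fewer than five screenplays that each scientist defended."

*each scientist* is embedded in the relative clause *that each scientist defended* modifying *fewer than five screenplays*.
A relative clause is a scope island — quantifier raising cannot cross its boundary.
So the wide-scope reading for *each scientist* is blocked.

No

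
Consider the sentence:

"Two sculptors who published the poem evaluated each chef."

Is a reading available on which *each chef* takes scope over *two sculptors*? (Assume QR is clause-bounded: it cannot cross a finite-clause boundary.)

The relative clause *who published the poem* modifies *two sculptors*, but *each chef* is not inside that relative clause — it is an argument of the matrix verb.
No island intervenes, so both surface and inverse scope are derivable.

Yes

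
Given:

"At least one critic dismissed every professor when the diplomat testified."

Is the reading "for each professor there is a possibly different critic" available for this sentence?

That reading corresponds to *every professor* > *at least one critic*.
The adjunct island is irrelevant here — *every professor* and *at least one critic* are both in the matrix clause.
With no island boundary between them, the object can take inverse scope over the subject via ordinary QR within the clause.

Yes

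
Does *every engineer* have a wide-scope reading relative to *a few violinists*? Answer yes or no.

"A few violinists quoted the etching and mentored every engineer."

*every engineer* is embedded in one conjunct of the coordinate structure (*mentored every engineer*).
Asymmetric QR out of one conjunct violates the Coordinate Structure Constraint.
So *every engineer* cannot raise high enough to outscope *a few violinists*; only the surface ordering *a few violinists* > *every engineer* is available.

No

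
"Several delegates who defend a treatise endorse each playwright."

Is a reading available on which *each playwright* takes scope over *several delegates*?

Yes

The RC *who defend a treatise* is an island, but *each playwright* is not inside it — it is the matrix object, a clausemate of *several delegates*.
Ordinary QR to a clause-peripheral position gives the wide-scope LF for the lower DP.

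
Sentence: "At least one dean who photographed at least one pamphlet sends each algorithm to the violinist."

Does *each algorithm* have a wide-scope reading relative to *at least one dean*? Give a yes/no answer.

The RC *who photographed at least one pamphlet* is an island, but *each algorithm* is not inside it — it is the matrix object, a clausemate of *at least one dean*.
Ordinary QR to a clause-peripheral position gives the wide-scope LF for the lower DP.

Yes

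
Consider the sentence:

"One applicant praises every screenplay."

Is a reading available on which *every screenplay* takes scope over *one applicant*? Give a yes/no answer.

*one applicant* and *every screenplay* are co-arguments of the matrix verb, with nothing but a clause-internal boundary between them.
Nothing blocks QR of the lower DP to a position above the higher one, so inverse scope is available.

Yes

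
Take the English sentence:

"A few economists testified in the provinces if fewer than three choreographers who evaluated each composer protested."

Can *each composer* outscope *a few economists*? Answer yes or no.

No

*each composer* sits inside the relative clause *who evaluated each composer*, which is itself inside the adjunct *if fewer than three choreographers who evaluated each composer protested*.
Two island boundaries intervene — the relative clause and the adjunct. Either alone would block QR.
Hence only narrow scope for *each composer* (under *a few economists*) survives.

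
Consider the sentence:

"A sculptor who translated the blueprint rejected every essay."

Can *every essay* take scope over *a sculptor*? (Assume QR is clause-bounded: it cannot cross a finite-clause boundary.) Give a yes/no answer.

*every essay* sits in the matrix clause, not in the relative clause on *a sculptor*.
With no island boundary between them, the object can take inverse scope over the subject via ordinary QR within the clause.

Yes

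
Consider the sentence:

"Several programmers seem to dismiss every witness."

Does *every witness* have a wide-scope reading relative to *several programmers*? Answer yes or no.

*every witness* is the object of the infinitival complement of a raising predicate; raising infinitives are transparent for QR, so the two DPs are in effect clausemates.
QR within a single clause is free, so the lower quantifier may take scope over the higher one.
So *every witness* > *several programmers* is among the available readings.

Yes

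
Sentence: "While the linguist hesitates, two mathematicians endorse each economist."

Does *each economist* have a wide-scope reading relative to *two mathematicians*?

The adjunct clause does not contain *each economist*, which is the matrix object.
Nothing blocks QR of the lower DP to a position above the higher one, so inverse scope is available.
The sentence is scopally ambiguous between *two mathematicians* > *each economist* and *each economist* > *two mathematicians*.

Yes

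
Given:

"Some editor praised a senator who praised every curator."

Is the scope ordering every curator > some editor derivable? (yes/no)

No

The DP *every curator* is contained in the relative clause *who praised every curator* modifying *a senator*.
Relative clauses are scope islands: a quantifier cannot QR out of a relative clause to take scope in the matrix clause.
*every curator* is confined to the island and cannot take scope over *some editor*.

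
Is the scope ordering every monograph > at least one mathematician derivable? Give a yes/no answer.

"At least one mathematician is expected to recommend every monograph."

Yes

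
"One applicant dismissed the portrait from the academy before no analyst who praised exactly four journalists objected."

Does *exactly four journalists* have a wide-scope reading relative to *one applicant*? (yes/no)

The DP *exactly four journalists* is contained in the relative clause *who praised exactly four journalists*, which is itself inside the adjunct *before no analyst who praised exactly four journalists objected*.
Nested islands: the RC island is itself inside an adjunct island, so wide scope is doubly excluded.
There is no licit LF on which *exactly four journalists* c-commands *one applicant*.
(Only the surface reading survives: one fixed applicant with respect to all the relevant journalists.)

No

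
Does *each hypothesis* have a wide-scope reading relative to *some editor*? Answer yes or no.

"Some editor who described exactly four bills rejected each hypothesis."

Yes

Although the sentence contains a relative clause (*who described exactly four bills*), *each hypothesis* is outside it, in the matrix VP.
QR within a single clause is free, so the lower quantifier may take scope over the higher one.
Both orderings are possible: *some editor* > *each hypothesis* and *each hypothesis* > *some editor*.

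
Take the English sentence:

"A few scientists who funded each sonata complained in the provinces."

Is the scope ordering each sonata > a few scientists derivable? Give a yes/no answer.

Structurally, *each sonata* is inside the relative clause *who funded each sonata*.
Quantifiers inside a relative clause are trapped there; the RC boundary blocks QR.
Hence only narrow scope for *each sonata* (under *a few scientists*) survives.

No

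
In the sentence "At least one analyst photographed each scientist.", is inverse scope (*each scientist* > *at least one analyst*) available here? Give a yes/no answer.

*each scientist* is the matrix object and *at least one analyst* the matrix subject; the two are clausemates.
With no island boundary between them, the object can take inverse scope over the subject via ordinary QR within the clause.

Yes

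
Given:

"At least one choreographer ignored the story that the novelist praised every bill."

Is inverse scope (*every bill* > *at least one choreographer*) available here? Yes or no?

*every bill* sits inside the complex NP *the story that the novelist praised every bill*.
Noun-complement clauses are scope islands (the Complex NP Constraint): a quantifier inside one cannot scope into the matrix.
*every bill* > *at least one choreographer* would require crossing that boundary, which is illicit.

No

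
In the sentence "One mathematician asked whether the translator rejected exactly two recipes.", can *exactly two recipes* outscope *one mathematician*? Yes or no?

No

Structurally, *exactly two recipes* is inside the embedded question *whether the translator rejected exactly two recipes*.
The wh-island constraint blocks QR out of an embedded interrogative.
So the wide-scope reading for *exactly two recipes* is blocked.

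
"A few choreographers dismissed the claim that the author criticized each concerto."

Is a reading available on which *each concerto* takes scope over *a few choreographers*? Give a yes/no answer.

No

*each concerto* sits inside the complex NP *the claim that the author criticized each concerto*.
Noun-complement clauses are scope islands (the Complex NP Constraint): a quantifier inside one cannot scope into the matrix.
*each concerto* > *a few choreographers* would require crossing that boundary, which is illicit.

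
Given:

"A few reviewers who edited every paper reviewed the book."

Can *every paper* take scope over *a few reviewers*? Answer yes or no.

No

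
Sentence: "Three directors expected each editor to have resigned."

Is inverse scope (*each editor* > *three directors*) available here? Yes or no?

*each editor* is the subject of an ECM infinitive — the infinitival complement of an ECM verb is not a scope island, so *each editor* can raise into the matrix clause.
No island intervenes, so both surface and inverse scope are derivable.
So *each editor* > *three directors* is among the available readings.

Yes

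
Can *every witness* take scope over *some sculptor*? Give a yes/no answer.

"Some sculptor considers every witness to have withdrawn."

Yes

ECM infinitives lack a CP barrier, so *every witness* can QR over the matrix subject *some sculptor*.
Clause-internal QR can adjoin the lower DP above the subject, yielding the inverse reading.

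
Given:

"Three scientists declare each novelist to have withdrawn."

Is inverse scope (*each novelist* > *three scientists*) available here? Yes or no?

Yes

ECM infinitives lack a CP barrier, so *each novelist* can QR over the matrix subject *three scientists*.
Nothing blocks QR of the lower DP to a position above the higher one, so inverse scope is available.
So *each novelist* > *three scientists* is among the available readings.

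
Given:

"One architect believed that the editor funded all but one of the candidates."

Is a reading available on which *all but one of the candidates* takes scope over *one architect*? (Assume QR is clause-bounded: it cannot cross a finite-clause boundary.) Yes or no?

No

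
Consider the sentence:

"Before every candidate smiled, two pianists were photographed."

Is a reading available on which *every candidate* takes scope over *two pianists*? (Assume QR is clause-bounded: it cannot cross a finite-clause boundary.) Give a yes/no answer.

Structurally, *every candidate* is inside the adjunct clause *before every candidate smiled*.
Scope out of an adjunct clause is unavailable: QR respects the adjunct-island constraint.
So the wide-scope reading for *every candidate* is blocked.

No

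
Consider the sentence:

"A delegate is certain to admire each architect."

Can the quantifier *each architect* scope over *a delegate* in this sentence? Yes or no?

Yes

*each architect* is inside a raising infinitive, which is transparent to QR (no CP barrier), so it behaves as a matrix argument.
No island intervenes, so both surface and inverse scope are derivable.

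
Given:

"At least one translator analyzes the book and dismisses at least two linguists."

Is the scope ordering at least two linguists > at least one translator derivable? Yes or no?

The target quantifier *at least two linguists* is part of one conjunct of the coordinate structure (*dismisses at least two linguists*).
Asymmetric QR out of one conjunct violates the Coordinate Structure Constraint.
There is no licit LF on which *at least two linguists* c-commands *at least one translator*.

No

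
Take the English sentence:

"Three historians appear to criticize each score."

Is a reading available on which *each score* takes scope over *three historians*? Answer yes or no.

Yes

Infinitival complements of raising predicates do not block QR; *each score* and *three historians* are effectively clausemates.
Nothing blocks QR of the lower DP to a position above the higher one, so inverse scope is available.
So *each score* > *three historians* is among the available readings.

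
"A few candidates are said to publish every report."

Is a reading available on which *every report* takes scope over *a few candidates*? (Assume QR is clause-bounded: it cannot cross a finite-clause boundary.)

Yes

Infinitival complements of raising predicates do not block QR; *every report* and *a few candidates* are effectively clausemates.
Clause-internal QR can adjoin the lower DP above the subject, yielding the inverse reading.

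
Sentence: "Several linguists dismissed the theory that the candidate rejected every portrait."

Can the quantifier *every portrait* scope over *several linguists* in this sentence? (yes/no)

No

*every portrait* occurs within the complex NP *the theory that the candidate rejected every portrait*.
The Complex NP Constraint bars QR out of the complement clause of a noun.
There is no licit LF on which *every portrait* c-commands *several linguists*.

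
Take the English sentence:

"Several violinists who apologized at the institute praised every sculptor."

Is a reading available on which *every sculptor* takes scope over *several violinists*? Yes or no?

Yes

The RC *who apologized at the institute* is an island, but *every sculptor* is not inside it — it is the matrix object, a clausemate of *several violinists*.
With no island boundary between them, the object can take inverse scope over the subject via ordinary QR within the clause.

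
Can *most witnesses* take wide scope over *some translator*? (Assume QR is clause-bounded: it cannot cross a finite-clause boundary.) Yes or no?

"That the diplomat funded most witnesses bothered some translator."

No

*most witnesses* occurs within the sentential subject *that the diplomat funded most witnesses*.
Clausal subjects are scope islands; QR from inside the subject into the matrix is barred.
*most witnesses* > *some translator* would require crossing that boundary, which is illicit.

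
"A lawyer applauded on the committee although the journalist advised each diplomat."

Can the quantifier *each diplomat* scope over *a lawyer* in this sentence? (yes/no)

No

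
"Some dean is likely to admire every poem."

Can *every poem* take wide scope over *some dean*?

*every poem* is inside a raising infinitive, which is transparent to QR (no CP barrier), so it behaves as a matrix argument.
Nothing blocks QR of the lower DP to a position above the higher one, so inverse scope is available.
The sentence is scopally ambiguous between *some dean* > *every poem* and *every poem* > *some dean*.

Yes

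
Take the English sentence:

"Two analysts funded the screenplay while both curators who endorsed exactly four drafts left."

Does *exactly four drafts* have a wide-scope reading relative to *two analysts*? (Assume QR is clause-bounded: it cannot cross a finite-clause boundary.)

No

Structurally, *exactly four drafts* is inside the relative clause *who endorsed exactly four drafts*, which is itself inside the adjunct *while both curators who endorsed exactly four drafts left*.
Even if one barrier were somehow void, the other would still block QR.
So *exactly four drafts* cannot raise to a position above *two analysts*.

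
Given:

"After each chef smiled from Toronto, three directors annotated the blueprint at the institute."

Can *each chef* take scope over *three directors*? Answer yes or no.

No

*each chef* sits inside the adjunct clause *after each chef smiled from Toronto*.
Adjuncts are opaque for quantifier raising; a quantifier in an adjunct stays inside it.
So the wide-scope reading for *each chef* is blocked.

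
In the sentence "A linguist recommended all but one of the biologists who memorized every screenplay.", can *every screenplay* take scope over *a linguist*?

No

Structurally, *every screenplay* is inside the relative clause *who memorized every screenplay* modifying *all but one of the biologists*.
QR out of a relative clause is ruled out by the relative-clause island constraint.
So the wide-scope reading for *every screenplay* is blocked.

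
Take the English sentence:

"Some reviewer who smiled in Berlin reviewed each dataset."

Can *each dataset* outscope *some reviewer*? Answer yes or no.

The relative clause *who smiled in Berlin* modifies *some reviewer*, but *each dataset* is not inside that relative clause — it is an argument of the matrix verb.
Nothing blocks QR of the lower DP to a position above the higher one, so inverse scope is available.
So *each dataset* > *some reviewer* is among the available readings.

Yes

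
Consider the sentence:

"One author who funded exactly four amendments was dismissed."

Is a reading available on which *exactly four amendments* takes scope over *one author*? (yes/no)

The DP *exactly four amendments* is contained in the relative clause *who funded exactly four amendments*.
Quantifiers inside a relative clause are trapped there; the RC boundary blocks QR.
So *exactly four amendments* cannot raise high enough to outscope *one author*; only the surface ordering *one author* > *exactly four amendments* is available.
(Only the surface reading survives: one fixed author with respect to all the relevant amendments.)

No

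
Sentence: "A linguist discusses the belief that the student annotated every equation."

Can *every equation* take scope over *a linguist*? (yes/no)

The target quantifier *every equation* is part of the complex NP *the belief that the student annotated every equation*.
Since the clause is the complement of a nominal head, the CNPC blocks scope extraction.
*every equation* > *a linguist* would require crossing that boundary, which is illicit.

No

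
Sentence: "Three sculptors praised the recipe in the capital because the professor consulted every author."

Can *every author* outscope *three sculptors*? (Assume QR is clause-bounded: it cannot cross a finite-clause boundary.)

Structurally, *every author* is inside the adjunct clause *because the professor consulted every author*.
Adjuncts are opaque for quantifier raising; a quantifier in an adjunct stays inside it.
Hence only narrow scope for *every author* (under *three sculptors*) survives.

No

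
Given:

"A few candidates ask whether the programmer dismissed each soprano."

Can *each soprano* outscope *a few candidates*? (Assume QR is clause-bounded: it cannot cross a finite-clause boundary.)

The DP *each soprano* is contained in the embedded question *whether the programmer dismissed each soprano*.
An indirect question is a wh-island; the filled [Spec,CP] blocks QR across the CP edge.
*each soprano* > *a few candidates* would require crossing that boundary, which is illicit.

No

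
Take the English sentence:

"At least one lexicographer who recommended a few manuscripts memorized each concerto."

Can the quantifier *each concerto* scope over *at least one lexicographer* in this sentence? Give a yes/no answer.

The relative clause *who recommended a few manuscripts* modifies *at least one lexicographer*, but *each concerto* is not inside that relative clause — it is an argument of the matrix verb.
Ordinary QR to a clause-peripheral position gives the wide-scope LF for the lower DP.

Yes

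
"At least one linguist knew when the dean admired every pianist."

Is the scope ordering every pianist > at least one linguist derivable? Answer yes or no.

No

The DP *every pianist* is contained in the embedded question *when the dean admired every pianist*.
An indirect question is a wh-island; the filled [Spec,CP] blocks QR across the CP edge.
So the wide-scope reading for *every pianist* is blocked.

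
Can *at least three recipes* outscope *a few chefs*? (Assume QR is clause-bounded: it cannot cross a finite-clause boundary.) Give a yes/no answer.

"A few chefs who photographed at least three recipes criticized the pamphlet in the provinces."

No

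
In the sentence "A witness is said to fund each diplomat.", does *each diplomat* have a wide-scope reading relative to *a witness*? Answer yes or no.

Infinitival complements of raising predicates do not block QR; *each diplomat* and *a witness* are effectively clausemates.
With no island boundary between them, the object can take inverse scope over the subject via ordinary QR within the clause.

Yes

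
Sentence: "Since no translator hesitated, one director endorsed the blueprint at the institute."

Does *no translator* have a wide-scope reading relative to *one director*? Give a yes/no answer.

No

*no translator* sits inside the adjunct clause *since no translator hesitated*.
The adjunct-island constraint bars QR out of an adverbial clause.
*no translator* is confined to the island and cannot take scope over *one director*.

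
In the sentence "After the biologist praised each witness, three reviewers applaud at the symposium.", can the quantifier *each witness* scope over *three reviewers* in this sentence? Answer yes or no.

The DP *each witness* is contained in the adjunct clause *after the biologist praised each witness*.
Scope out of an adjunct clause is unavailable: QR respects the adjunct-island constraint.
The ordering *each witness* > *three reviewers* is therefore underivable.

No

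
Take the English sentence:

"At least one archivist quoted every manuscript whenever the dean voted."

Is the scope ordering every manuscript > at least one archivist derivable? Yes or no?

Yes

Neither queried DP is inside the adjunct, so the adjunct-island constraint does not apply.
No island intervenes, so both surface and inverse scope are derivable.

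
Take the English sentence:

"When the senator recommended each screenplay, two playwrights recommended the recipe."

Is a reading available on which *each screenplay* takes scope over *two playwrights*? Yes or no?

No

Structurally, *each screenplay* is inside the adjunct clause *when the senator recommended each screenplay*.
Adjuncts are opaque for quantifier raising; a quantifier in an adjunct stays inside it.
The ordering *each screenplay* > *two playwrights* is therefore underivable.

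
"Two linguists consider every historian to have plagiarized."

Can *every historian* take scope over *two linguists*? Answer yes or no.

*every historian* is an ECM subject; ECM complements are not islands, and the embedded quantifier may take matrix scope.
Ordinary QR to a clause-peripheral position gives the wide-scope LF for the lower DP.
So *every historian* > *two linguists* is among the available readings.

Yes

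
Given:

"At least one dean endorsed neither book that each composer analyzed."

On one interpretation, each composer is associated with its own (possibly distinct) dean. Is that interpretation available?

The paraphrase describes the scope ordering *each composer* > *at least one dean*.
The DP *each composer* is contained in the relative clause *that each composer analyzed* modifying *neither book*.
QR out of a relative clause is ruled out by the relative-clause island constraint.
So the wide-scope reading for *each composer* is blocked.
(Only the surface reading survives: one fixed dean with respect to all the relevant composers.)

No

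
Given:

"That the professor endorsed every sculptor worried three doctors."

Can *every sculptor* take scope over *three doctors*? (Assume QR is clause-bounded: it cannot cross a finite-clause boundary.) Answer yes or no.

*every sculptor* is embedded in the sentential subject *that the professor endorsed every sculptor*.
Clausal subjects are scope islands; QR from inside the subject into the matrix is barred.
The ordering *every sculptor* > *three doctors* is therefore underivable.

No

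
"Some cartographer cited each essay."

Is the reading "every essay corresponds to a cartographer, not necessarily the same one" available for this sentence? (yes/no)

Yes

The described interpretation is the *each essay* > *some cartographer* scoping.
*some cartographer* and *each essay* are co-arguments of the matrix verb, with nothing but a clause-internal boundary between them.
No island intervenes, so both surface and inverse scope are derivable.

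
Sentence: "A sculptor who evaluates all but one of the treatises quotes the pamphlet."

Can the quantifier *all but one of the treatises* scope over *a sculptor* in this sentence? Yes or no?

*all but one of the treatises* occurs within the relative clause *who evaluates all but one of the treatises*.
Relative clauses block scope extraction: QR cannot target a position outside the modified NP.
So *all but one of the treatises* cannot raise to a position above *a sculptor*.
(Only the surface reading survives: one fixed sculptor with respect to all the relevant treatises.)

No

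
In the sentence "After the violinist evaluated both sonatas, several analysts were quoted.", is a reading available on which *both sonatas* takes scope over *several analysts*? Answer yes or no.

No

The DP *both sonatas* is contained in the adjunct clause *after the violinist evaluated both sonatas*.
Scope out of an adjunct clause is unavailable: QR respects the adjunct-island constraint.
*both sonatas* > *several analysts* would require crossing that boundary, which is illicit.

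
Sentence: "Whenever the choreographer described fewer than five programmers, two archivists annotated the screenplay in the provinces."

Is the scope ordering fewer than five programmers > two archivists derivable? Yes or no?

The target quantifier *fewer than five programmers* is part of the adjunct clause *whenever the choreographer described fewer than five programmers*.
Scope out of an adjunct clause is unavailable: QR respects the adjunct-island constraint.
The ordering *fewer than five programmers* > *two archivists* is therefore underivable.

No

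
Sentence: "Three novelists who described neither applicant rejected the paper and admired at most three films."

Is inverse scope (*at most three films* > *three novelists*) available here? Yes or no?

Structurally, *at most three films* is inside one conjunct of the coordinate structure (*admired at most three films*).
The Coordinate Structure Constraint blocks movement (including QR) out of a single conjunct.
So *at most three films* cannot raise high enough to outscope *three novelists*; only the surface ordering *three novelists* > *at most three films* is available.

No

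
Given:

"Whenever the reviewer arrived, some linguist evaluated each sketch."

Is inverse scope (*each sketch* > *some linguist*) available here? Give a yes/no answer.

The adjunct clause does not contain *each sketch*, which is the matrix object.
Nothing blocks QR of the lower DP to a position above the higher one, so inverse scope is available.

Yes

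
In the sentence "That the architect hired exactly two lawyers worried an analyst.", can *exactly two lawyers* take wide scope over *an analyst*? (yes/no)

The target quantifier *exactly two lawyers* is part of the sentential subject *that the architect hired exactly two lawyers*.
The Sentential Subject Constraint rules out raising the quantifier out of the that-clause subject.
There is no licit LF on which *exactly two lawyers* c-commands *an analyst*.

No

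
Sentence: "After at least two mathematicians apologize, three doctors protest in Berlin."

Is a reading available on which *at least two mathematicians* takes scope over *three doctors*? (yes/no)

No

The DP *at least two mathematicians* is contained in the adjunct clause *after at least two mathematicians apologize*.
The adjunct-island constraint bars QR out of an adverbial clause.
*at least two mathematicians* is confined to the island and cannot take scope over *three doctors*.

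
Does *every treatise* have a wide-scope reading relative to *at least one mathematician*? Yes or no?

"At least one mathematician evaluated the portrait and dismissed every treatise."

No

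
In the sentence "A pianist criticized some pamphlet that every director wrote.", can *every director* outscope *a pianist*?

No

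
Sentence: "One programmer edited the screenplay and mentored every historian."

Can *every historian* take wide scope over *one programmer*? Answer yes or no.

No

The DP *every historian* is contained in one conjunct of the coordinate structure (*mentored every historian*).
Coordinate structures are islands for non-across-the-board movement, QR included.
There is no licit LF on which *every historian* c-commands *one programmer*.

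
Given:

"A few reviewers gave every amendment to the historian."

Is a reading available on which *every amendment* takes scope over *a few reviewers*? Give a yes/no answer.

Both DPs are arguments of the same predicate; there is no clause or island boundary between them.
Clause-internal QR can adjoin the lower DP above the subject, yielding the inverse reading.

Yes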